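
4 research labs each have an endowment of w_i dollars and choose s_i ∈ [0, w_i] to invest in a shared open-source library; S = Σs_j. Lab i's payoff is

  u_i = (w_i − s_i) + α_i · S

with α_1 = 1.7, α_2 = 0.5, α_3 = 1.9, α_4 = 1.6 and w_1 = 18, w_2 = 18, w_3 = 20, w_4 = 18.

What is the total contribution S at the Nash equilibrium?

56

∂u_i/∂s_i = α_i − 1, so lab i contributes w_i if α_i > 1, else 0.
α_i > 1 for i ∈ {1, 3, 4}; NE contributions (18, 0, 20, 18), S = 56.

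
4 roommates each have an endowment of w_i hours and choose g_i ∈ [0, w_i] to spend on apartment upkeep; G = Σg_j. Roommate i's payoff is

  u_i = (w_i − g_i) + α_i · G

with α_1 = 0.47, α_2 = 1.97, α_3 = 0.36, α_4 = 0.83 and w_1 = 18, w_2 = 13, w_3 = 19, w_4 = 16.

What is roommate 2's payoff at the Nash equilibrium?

∂u_i/∂g_i = α_i − 1, so roommate i contributes w_i if α_i > 1, else 0.
α_i > 1 for i ∈ {2}; NE contributions (0, 13, 0, 0), G = 13.
u_2 = (13 − 13) + 1.97·13 = 25.61.

25.61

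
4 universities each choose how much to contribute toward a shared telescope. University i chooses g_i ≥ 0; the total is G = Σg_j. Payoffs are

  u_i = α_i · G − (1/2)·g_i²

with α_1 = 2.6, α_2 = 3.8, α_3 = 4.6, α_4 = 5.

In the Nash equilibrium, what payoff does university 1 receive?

38.22

University i's FOC: ∂u_i/∂g_i = α_i − g_i = 0, so g_i* = α_i.
NE contributions = (2.6, 3.8, 4.6, 5); G = 16.
u_1 = α_1·G − ½·(g_1)² = 2.6·16 − ½·2.6² = 38.22.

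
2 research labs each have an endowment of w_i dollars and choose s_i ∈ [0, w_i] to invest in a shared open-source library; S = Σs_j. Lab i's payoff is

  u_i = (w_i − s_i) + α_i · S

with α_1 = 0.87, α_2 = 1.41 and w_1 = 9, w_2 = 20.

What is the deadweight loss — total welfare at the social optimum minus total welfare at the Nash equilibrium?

11.52

∂u_i/∂s_i = α_i − 1, so lab i contributes w_i if α_i > 1, else 0.
α_i > 1 for i ∈ {2}; NE contributions (0, 20), S = 20.
W^NE = Σw_i − S^NE + (Σα_i)·S^NE = 29 + 1.28·20 = 54.6.
Planner: ∂(Σu_j)/∂s_i = Σα_j − 1 = 1.28 > 0, so everyone contributes w_i; S^SO = 29, W^SO = 29 + 1.28·29 = 66.12.
Deadweight loss = 11.52.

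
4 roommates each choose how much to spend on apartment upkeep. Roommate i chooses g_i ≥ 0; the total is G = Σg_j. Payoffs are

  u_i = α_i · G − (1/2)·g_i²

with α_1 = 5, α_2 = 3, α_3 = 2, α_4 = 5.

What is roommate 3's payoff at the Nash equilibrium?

28

Roommate i's FOC: ∂u_i/∂g_i = α_i − g_i = 0, so g_i* = α_i.
NE contributions = (5, 3, 2, 5); G = 15.
u_3 = α_3·G − ½·(g_3)² = 2·15 − ½·2² = 28.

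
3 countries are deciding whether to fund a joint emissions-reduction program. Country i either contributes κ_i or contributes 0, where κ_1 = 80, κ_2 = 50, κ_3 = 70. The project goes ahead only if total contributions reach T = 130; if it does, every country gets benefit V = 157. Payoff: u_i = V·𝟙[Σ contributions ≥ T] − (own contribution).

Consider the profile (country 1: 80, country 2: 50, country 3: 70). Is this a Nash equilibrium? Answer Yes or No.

No

Total = 200 ≥ 130: provided.
Country 1 (pledges 80, payoff 77): dropping to 0 → total 120, payoff 0. No gain.
Country 2 (pledges 50, payoff 107): dropping to 0 → total 150, payoff 157. Profitable deviation.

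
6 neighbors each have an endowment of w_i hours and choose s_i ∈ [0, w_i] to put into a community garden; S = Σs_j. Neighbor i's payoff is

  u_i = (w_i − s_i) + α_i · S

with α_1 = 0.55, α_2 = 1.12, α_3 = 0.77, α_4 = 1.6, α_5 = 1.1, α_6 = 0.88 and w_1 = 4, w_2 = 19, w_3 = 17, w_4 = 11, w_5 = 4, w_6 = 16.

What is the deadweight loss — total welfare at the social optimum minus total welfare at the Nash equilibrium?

185.74

∂u_i/∂s_i = α_i − 1, so neighbor i contributes w_i if α_i > 1, else 0.
α_i > 1 for i ∈ {2, 4, 5}; NE contributions (0, 19, 0, 11, 4, 0), S = 34.
W^NE = Σw_i − S^NE + (Σα_i)·S^NE = 71 + 5.02·34 = 241.68.
Planner: ∂(Σu_j)/∂s_i = Σα_j − 1 = 5.02 > 0, so everyone contributes w_i; S^SO = 71, W^SO = 71 + 5.02·71 = 427.42.
Deadweight loss = 185.74.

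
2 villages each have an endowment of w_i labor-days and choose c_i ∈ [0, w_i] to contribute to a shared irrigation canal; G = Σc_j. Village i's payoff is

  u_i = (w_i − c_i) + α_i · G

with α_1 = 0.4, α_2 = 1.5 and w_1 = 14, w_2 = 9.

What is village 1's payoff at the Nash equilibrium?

∂u_i/∂c_i = α_i − 1, so village i contributes w_i if α_i > 1, else 0.
α_i > 1 for i ∈ {2}; NE contributions (0, 9), G = 9.
u_1 = (14 − 0) + 0.4·9 = 17.6.

17.6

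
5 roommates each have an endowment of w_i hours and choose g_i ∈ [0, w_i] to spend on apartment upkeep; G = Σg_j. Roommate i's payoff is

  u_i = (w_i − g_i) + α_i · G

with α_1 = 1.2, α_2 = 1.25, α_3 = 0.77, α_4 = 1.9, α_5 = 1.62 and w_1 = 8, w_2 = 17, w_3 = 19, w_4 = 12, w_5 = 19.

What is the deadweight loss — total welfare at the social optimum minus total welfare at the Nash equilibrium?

109.06

∂u_i/∂g_i = α_i − 1, so roommate i contributes w_i if α_i > 1, else 0.
α_i > 1 for i ∈ {1, 2, 4, 5}; NE contributions (8, 17, 0, 12, 19), G = 56.
W^NE = Σw_i − G^NE + (Σα_i)·G^NE = 75 + 5.74·56 = 396.44.
Planner: ∂(Σu_j)/∂g_i = Σα_j − 1 = 5.74 > 0, so everyone contributes w_i; G^SO = 75, W^SO = 75 + 5.74·75 = 505.5.
Deadweight loss = 109.06.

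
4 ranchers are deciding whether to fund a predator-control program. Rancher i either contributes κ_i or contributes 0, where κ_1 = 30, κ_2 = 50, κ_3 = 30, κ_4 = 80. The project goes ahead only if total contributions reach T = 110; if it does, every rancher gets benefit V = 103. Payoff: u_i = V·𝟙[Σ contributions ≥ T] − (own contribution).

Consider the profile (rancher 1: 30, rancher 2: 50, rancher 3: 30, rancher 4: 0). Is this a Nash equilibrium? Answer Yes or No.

Total = 110 ≥ 110: provided.
Rancher 1 (pledges 30, payoff 73): dropping to 0 → total 80, payoff 0. No gain.
Rancher 2 (pledges 50, payoff 53): dropping to 0 → total 60, payoff 0. No gain.
Rancher 3 (pledges 30, payoff 73): dropping to 0 → total 80, payoff 0. No gain.
Rancher 4 (pledges 0, payoff 103): pledging 80 → total 190, payoff 23. No gain.

Yes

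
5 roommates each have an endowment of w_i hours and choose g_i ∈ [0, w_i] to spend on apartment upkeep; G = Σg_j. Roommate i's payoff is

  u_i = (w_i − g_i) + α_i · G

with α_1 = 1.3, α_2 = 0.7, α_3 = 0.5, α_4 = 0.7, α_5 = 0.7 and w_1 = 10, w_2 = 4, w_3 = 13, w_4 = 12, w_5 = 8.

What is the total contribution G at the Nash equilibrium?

∂u_i/∂g_i = α_i − 1, so roommate i contributes w_i if α_i > 1, else 0.
α_i > 1 for i ∈ {1}; NE contributions (10, 0, 0, 0, 0), G = 10.

10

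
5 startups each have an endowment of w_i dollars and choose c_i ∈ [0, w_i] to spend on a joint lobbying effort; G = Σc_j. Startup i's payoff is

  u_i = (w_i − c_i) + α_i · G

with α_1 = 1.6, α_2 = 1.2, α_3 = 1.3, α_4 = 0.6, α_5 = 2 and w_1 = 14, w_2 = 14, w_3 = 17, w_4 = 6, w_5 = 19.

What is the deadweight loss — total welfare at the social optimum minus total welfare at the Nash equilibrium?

∂u_i/∂c_i = α_i − 1, so startup i contributes w_i if α_i > 1, else 0.
α_i > 1 for i ∈ {1, 2, 3, 5}; NE contributions (14, 14, 17, 0, 19), G = 64.
W^NE = Σw_i − G^NE + (Σα_i)·G^NE = 70 + 5.7·64 = 434.8.
Planner: ∂(Σu_j)/∂c_i = Σα_j − 1 = 5.7 > 0, so everyone contributes w_i; G^SO = 70, W^SO = 70 + 5.7·70 = 469.
Deadweight loss = 34.2.

34.2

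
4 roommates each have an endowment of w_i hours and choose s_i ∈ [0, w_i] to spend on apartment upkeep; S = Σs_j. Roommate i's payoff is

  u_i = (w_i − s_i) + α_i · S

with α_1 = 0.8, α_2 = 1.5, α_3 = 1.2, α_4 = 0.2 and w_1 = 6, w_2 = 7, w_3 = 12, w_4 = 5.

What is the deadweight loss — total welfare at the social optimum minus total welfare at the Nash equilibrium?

29.7

∂u_i/∂s_i = α_i − 1, so roommate i contributes w_i if α_i > 1, else 0.
α_i > 1 for i ∈ {2, 3}; NE contributions (0, 7, 12, 0), S = 19.
W^NE = Σw_i − S^NE + (Σα_i)·S^NE = 30 + 2.7·19 = 81.3.
Planner: ∂(Σu_j)/∂s_i = Σα_j − 1 = 2.7 > 0, so everyone contributes w_i; S^SO = 30, W^SO = 30 + 2.7·30 = 111.
Deadweight loss = 29.7.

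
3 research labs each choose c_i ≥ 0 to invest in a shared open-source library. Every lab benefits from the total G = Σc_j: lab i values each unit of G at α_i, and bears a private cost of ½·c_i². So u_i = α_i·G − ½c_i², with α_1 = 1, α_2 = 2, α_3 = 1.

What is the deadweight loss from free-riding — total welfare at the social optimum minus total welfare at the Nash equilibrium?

11

Lab i's FOC: ∂u_i/∂c_i = α_i − c_i = 0, so c_i* = α_i.
NE contributions = (1, 2, 1); G = 4.
W^NE = (Σα)·G − ½Σα_i² = 4² − ½·6 = 13.
Planner sets c_i = Σα_j = 4 for every i, so G^SO = 3·4 = 12.
W^SO = (Σα)·G^SO − ½·3·(Σα)² = (3/2)·4² = 24.
Deadweight loss = W^SO − W^NE = 11.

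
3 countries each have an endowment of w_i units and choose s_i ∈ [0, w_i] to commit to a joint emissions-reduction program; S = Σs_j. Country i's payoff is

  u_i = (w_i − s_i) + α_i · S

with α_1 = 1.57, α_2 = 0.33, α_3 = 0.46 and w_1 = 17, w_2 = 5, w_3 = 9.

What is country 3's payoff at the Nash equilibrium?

16.82

∂u_i/∂s_i = α_i − 1, so country i contributes w_i if α_i > 1, else 0.
α_i > 1 for i ∈ {1}; NE contributions (17, 0, 0), S = 17.
u_3 = (9 − 0) + 0.46·17 = 16.82.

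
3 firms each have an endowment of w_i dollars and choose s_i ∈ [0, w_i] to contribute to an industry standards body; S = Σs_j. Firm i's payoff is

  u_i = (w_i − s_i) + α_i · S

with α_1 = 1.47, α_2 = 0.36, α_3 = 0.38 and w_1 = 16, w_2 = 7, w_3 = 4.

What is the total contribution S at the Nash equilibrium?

16

∂u_i/∂s_i = α_i − 1, so firm i contributes w_i if α_i > 1, else 0.
α_i > 1 for i ∈ {1}; NE contributions (16, 0, 0), S = 16.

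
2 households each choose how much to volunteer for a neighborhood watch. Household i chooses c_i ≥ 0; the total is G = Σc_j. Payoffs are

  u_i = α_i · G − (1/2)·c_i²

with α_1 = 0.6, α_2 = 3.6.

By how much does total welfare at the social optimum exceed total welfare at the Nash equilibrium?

6.66

Household i's FOC: ∂u_i/∂c_i = α_i − c_i = 0, so c_i* = α_i.
NE contributions = (0.6, 3.6); G = 4.2.
W^NE = (Σα)·G − ½Σα_i² = 4.2² − ½·13.32 = 10.98.
Planner sets c_i = Σα_j = 4.2 for every i, so G^SO = 2·4.2 = 8.4.
W^SO = (Σα)·G^SO − ½·2·(Σα)² = (2/2)·4.2² = 17.64.
Deadweight loss = W^SO − W^NE = 6.66.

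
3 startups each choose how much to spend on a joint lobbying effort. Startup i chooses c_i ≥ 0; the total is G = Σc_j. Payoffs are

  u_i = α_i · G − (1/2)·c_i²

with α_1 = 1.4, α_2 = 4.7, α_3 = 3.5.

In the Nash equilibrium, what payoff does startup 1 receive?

Startup i's FOC: ∂u_i/∂c_i = α_i − c_i = 0, so c_i* = α_i.
NE contributions = (1.4, 4.7, 3.5); G = 9.6.
u_1 = α_1·G − ½·(c_1)² = 1.4·9.6 − ½·1.4² = 12.46.

12.46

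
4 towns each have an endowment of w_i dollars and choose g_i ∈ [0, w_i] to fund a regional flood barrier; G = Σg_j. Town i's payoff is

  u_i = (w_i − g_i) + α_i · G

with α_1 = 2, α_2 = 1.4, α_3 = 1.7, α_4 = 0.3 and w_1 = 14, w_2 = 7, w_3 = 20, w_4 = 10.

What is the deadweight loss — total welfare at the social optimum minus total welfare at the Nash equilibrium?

44

∂u_i/∂g_i = α_i − 1, so town i contributes w_i if α_i > 1, else 0.
α_i > 1 for i ∈ {1, 2, 3}; NE contributions (14, 7, 20, 0), G = 41.
W^NE = Σw_i − G^NE + (Σα_i)·G^NE = 51 + 4.4·41 = 231.4.
Planner: ∂(Σu_j)/∂g_i = Σα_j − 1 = 4.4 > 0, so everyone contributes w_i; G^SO = 51, W^SO = 51 + 4.4·51 = 275.4.
Deadweight loss = 44.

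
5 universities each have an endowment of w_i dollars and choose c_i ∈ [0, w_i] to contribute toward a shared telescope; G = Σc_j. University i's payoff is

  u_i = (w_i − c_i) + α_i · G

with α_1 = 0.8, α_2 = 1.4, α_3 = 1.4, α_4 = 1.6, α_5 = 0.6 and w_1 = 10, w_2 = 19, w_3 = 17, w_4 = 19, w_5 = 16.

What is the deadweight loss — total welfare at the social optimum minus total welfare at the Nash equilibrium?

124.8

∂u_i/∂c_i = α_i − 1, so university i contributes w_i if α_i > 1, else 0.
α_i > 1 for i ∈ {2, 3, 4}; NE contributions (0, 19, 17, 19, 0), G = 55.
W^NE = Σw_i − G^NE + (Σα_i)·G^NE = 81 + 4.8·55 = 345.
Planner: ∂(Σu_j)/∂c_i = Σα_j − 1 = 4.8 > 0, so everyone contributes w_i; G^SO = 81, W^SO = 81 + 4.8·81 = 469.8.
Deadweight loss = 124.8.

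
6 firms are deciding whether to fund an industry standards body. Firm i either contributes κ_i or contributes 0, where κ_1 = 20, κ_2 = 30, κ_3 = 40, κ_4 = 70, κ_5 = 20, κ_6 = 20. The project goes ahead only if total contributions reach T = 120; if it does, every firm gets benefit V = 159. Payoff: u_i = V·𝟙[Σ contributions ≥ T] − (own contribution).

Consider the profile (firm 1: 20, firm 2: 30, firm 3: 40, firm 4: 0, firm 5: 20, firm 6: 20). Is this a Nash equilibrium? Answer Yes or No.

Total = 130 ≥ 120: provided.
Firm 1 (pledges 20, payoff 139): dropping to 0 → total 110, payoff 0. No gain.
Firm 2 (pledges 30, payoff 129): dropping to 0 → total 100, payoff 0. No gain.
Firm 3 (pledges 40, payoff 119): dropping to 0 → total 90, payoff 0. No gain.
Firm 4 (pledges 0, payoff 159): pledging 70 → total 200, payoff 89. No gain.
Firm 5 (pledges 20, payoff 139): dropping to 0 → total 110, payoff 0. No gain.
Firm 6 (pledges 20, payoff 139): dropping to 0 → total 110, payoff 0. No gain.

Yes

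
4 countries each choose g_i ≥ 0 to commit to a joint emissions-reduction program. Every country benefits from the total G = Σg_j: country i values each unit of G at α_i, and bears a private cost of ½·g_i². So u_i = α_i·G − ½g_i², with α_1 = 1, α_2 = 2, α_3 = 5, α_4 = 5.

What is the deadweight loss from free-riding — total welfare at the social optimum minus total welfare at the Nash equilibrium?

196.5

Country i's FOC: ∂u_i/∂g_i = α_i − g_i = 0, so g_i* = α_i.
NE contributions = (1, 2, 5, 5); G = 13.
W^NE = (Σα)·G − ½Σα_i² = 13² − ½·55 = 141.5.
Planner sets g_i = Σα_j = 13 for every i, so G^SO = 4·13 = 52.
W^SO = (Σα)·G^SO − ½·4·(Σα)² = (4/2)·13² = 338.
Deadweight loss = W^SO − W^NE = 196.5.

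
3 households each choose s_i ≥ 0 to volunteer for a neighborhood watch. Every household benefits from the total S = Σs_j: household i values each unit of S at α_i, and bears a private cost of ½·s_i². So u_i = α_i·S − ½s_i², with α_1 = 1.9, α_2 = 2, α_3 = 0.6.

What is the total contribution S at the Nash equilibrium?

4.5

Household i's FOC: ∂u_i/∂s_i = α_i − s_i = 0, so s_i* = α_i.
NE contributions = (1.9, 2, 0.6); S = 4.5.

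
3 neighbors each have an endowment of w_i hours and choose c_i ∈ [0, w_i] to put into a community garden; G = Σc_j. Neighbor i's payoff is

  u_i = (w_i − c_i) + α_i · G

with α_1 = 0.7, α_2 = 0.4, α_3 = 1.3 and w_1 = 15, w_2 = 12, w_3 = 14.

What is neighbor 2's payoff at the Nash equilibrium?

17.6

∂u_i/∂c_i = α_i − 1, so neighbor i contributes w_i if α_i > 1, else 0.
α_i > 1 for i ∈ {3}; NE contributions (0, 0, 14), G = 14.
u_2 = (12 − 0) + 0.4·14 = 17.6.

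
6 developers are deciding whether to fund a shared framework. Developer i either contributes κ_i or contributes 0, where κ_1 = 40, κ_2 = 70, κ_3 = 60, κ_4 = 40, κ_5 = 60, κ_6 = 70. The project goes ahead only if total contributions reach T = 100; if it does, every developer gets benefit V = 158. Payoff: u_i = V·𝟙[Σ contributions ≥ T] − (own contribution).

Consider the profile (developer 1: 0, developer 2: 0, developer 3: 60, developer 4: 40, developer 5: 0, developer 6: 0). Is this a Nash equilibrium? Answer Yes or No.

Yes

Total = 100 ≥ 100: provided.
Developer 1 (pledges 0, payoff 158): pledging 40 → total 140, payoff 118. No gain.
Developer 2 (pledges 0, payoff 158): pledging 70 → total 170, payoff 88. No gain.
Developer 3 (pledges 60, payoff 98): dropping to 0 → total 40, payoff 0. No gain.
Developer 4 (pledges 40, payoff 118): dropping to 0 → total 60, payoff 0. No gain.
Developer 5 (pledges 0, payoff 158): pledging 60 → total 160, payoff 98. No gain.
Developer 6 (pledges 0, payoff 158): pledging 70 → total 170, payoff 88. No gain.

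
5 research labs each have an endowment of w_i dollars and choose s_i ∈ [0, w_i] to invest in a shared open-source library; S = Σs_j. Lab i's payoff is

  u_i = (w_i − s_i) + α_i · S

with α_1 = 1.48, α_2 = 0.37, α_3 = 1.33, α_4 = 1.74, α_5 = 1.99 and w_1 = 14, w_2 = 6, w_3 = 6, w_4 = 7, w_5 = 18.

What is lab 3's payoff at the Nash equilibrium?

∂u_i/∂s_i = α_i − 1, so lab i contributes w_i if α_i > 1, else 0.
α_i > 1 for i ∈ {1, 3, 4, 5}; NE contributions (14, 0, 6, 7, 18), S = 45.
u_3 = (6 − 6) + 1.33·45 = 59.85.

59.85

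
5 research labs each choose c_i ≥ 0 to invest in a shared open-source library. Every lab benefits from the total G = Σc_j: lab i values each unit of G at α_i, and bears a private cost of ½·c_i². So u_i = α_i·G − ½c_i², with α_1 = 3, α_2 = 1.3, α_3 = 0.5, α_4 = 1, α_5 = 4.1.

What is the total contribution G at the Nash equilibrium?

Lab i's FOC: ∂u_i/∂c_i = α_i − c_i = 0, so c_i* = α_i.
NE contributions = (3, 1.3, 0.5, 1, 4.1); G = 9.9.

9.9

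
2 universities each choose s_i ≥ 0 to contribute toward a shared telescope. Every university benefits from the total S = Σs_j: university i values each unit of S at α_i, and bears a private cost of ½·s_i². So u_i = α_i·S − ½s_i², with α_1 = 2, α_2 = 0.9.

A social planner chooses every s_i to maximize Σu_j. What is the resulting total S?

5.8

Planner FOC: ∂(Σu_j)/∂s_i = (Σα_j) − s_i = 0, so s_i^SO = Σα_j = 2.9 for every i; S^SO = 5.8.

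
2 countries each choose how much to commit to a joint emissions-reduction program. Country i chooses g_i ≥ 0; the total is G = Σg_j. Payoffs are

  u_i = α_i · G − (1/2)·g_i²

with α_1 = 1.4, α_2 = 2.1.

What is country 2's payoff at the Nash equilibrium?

Country i's FOC: ∂u_i/∂g_i = α_i − g_i = 0, so g_i* = α_i.
NE contributions = (1.4, 2.1); G = 3.5.
u_2 = α_2·G − ½·(g_2)² = 2.1·3.5 − ½·2.1² = 5.145.

5.145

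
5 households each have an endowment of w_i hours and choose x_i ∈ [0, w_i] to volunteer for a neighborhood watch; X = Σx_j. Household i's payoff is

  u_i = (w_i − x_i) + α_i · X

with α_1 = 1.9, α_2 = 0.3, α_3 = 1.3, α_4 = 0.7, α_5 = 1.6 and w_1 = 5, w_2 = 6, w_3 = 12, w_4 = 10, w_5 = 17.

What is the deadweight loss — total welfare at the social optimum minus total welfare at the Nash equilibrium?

76.8

∂u_i/∂x_i = α_i − 1, so household i contributes w_i if α_i > 1, else 0.
α_i > 1 for i ∈ {1, 3, 5}; NE contributions (5, 0, 12, 0, 17), X = 34.
W^NE = Σw_i − X^NE + (Σα_i)·X^NE = 50 + 4.8·34 = 213.2.
Planner: ∂(Σu_j)/∂x_i = Σα_j − 1 = 4.8 > 0, so everyone contributes w_i; X^SO = 50, W^SO = 50 + 4.8·50 = 290.
Deadweight loss = 76.8.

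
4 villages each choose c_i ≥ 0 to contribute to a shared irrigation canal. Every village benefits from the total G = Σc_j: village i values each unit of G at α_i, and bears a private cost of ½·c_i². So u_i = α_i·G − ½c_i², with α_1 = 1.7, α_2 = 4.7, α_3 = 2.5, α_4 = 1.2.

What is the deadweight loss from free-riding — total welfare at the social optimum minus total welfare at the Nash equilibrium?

118.345

Village i's FOC: ∂u_i/∂c_i = α_i − c_i = 0, so c_i* = α_i.
NE contributions = (1.7, 4.7, 2.5, 1.2); G = 10.1.
W^NE = (Σα)·G − ½Σα_i² = 10.1² − ½·32.67 = 85.675.
Planner sets c_i = Σα_j = 10.1 for every i, so G^SO = 4·10.1 = 40.4.
W^SO = (Σα)·G^SO − ½·4·(Σα)² = (4/2)·10.1² = 204.02.
Deadweight loss = W^SO − W^NE = 118.345.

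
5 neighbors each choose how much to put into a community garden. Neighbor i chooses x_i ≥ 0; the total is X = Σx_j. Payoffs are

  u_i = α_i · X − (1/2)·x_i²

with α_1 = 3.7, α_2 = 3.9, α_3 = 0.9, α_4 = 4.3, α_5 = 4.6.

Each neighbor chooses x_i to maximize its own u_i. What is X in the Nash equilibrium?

17.4

Neighbor i's FOC: ∂u_i/∂x_i = α_i − x_i = 0, so x_i* = α_i.
NE contributions = (3.7, 3.9, 0.9, 4.3, 4.6); X = 17.4.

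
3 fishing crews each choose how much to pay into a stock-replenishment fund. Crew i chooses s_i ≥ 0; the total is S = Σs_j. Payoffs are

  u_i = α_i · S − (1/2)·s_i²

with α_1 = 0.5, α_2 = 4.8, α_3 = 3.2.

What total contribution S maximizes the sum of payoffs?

25.5

Planner FOC: ∂(Σu_j)/∂s_i = (Σα_j) − s_i = 0, so s_i^SO = Σα_j = 8.5 for every i; S^SO = 25.5.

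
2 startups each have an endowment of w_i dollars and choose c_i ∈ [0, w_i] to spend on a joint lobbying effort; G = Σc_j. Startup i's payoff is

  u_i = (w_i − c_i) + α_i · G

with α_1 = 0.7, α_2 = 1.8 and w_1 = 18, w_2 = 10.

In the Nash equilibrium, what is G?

∂u_i/∂c_i = α_i − 1, so startup i contributes w_i if α_i > 1, else 0.
α_i > 1 for i ∈ {2}; NE contributions (0, 10), G = 10.

10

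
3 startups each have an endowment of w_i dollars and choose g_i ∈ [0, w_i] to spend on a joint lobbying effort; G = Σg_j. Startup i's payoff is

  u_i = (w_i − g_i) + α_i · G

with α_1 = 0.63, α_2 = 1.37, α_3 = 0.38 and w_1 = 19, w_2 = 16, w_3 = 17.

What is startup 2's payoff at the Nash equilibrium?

21.92

∂u_i/∂g_i = α_i − 1, so startup i contributes w_i if α_i > 1, else 0.
α_i > 1 for i ∈ {2}; NE contributions (0, 16, 0), G = 16.
u_2 = (16 − 16) + 1.37·16 = 21.92.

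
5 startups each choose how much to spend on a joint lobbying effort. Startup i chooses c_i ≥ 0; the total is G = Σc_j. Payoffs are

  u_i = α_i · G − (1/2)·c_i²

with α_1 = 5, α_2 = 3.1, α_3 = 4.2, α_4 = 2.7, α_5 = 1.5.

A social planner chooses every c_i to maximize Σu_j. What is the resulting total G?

Planner FOC: ∂(Σu_j)/∂c_i = (Σα_j) − c_i = 0, so c_i^SO = Σα_j = 16.5 for every i; G^SO = 82.5.

82.5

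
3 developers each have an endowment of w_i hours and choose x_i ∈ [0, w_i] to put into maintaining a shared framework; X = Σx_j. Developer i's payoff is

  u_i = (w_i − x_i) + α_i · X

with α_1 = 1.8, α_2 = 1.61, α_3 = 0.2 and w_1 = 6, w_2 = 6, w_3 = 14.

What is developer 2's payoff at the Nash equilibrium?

19.32

∂u_i/∂x_i = α_i − 1, so developer i contributes w_i if α_i > 1, else 0.
α_i > 1 for i ∈ {1, 2}; NE contributions (6, 6, 0), X = 12.
u_2 = (6 − 6) + 1.61·12 = 19.32.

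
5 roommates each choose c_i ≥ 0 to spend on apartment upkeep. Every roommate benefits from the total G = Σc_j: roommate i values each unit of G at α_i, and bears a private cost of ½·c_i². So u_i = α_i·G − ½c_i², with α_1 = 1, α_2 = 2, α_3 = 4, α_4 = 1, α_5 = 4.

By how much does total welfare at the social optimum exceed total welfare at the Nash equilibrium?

Roommate i's FOC: ∂u_i/∂c_i = α_i − c_i = 0, so c_i* = α_i.
NE contributions = (1, 2, 4, 1, 4); G = 12.
W^NE = (Σα)·G − ½Σα_i² = 12² − ½·38 = 125.
Planner sets c_i = Σα_j = 12 for every i, so G^SO = 5·12 = 60.
W^SO = (Σα)·G^SO − ½·5·(Σα)² = (5/2)·12² = 360.
Deadweight loss = W^SO − W^NE = 235.

235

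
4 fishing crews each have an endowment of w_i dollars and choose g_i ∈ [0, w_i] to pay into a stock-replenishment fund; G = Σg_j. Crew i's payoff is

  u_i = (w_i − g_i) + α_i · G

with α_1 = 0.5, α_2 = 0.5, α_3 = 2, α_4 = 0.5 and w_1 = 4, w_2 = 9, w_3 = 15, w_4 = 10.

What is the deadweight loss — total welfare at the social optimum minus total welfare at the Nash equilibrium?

57.5

∂u_i/∂g_i = α_i − 1, so crew i contributes w_i if α_i > 1, else 0.
α_i > 1 for i ∈ {3}; NE contributions (0, 0, 15, 0), G = 15.
W^NE = Σw_i − G^NE + (Σα_i)·G^NE = 38 + 2.5·15 = 75.5.
Planner: ∂(Σu_j)/∂g_i = Σα_j − 1 = 2.5 > 0, so everyone contributes w_i; G^SO = 38, W^SO = 38 + 2.5·38 = 133.
Deadweight loss = 57.5.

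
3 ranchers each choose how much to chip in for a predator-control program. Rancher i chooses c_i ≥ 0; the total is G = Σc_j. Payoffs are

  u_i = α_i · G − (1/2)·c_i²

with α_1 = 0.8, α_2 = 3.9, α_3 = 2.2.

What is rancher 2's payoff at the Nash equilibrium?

19.305

Rancher i's FOC: ∂u_i/∂c_i = α_i − c_i = 0, so c_i* = α_i.
NE contributions = (0.8, 3.9, 2.2); G = 6.9.
u_2 = α_2·G − ½·(c_2)² = 3.9·6.9 − ½·3.9² = 19.305.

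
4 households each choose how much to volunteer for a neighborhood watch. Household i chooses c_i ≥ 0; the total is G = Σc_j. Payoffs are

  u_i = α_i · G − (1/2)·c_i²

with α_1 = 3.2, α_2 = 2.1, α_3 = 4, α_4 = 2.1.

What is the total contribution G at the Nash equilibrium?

11.4

Household i's FOC: ∂u_i/∂c_i = α_i − c_i = 0, so c_i* = α_i.
NE contributions = (3.2, 2.1, 4, 2.1); G = 11.4.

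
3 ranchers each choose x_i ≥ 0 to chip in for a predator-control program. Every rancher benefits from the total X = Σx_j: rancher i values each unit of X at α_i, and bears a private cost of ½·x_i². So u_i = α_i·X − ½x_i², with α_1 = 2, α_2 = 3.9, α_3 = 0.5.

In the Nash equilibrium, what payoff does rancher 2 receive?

Rancher i's FOC: ∂u_i/∂x_i = α_i − x_i = 0, so x_i* = α_i.
NE contributions = (2, 3.9, 0.5); X = 6.4.
u_2 = α_2·X − ½·(x_2)² = 3.9·6.4 − ½·3.9² = 17.355.

17.355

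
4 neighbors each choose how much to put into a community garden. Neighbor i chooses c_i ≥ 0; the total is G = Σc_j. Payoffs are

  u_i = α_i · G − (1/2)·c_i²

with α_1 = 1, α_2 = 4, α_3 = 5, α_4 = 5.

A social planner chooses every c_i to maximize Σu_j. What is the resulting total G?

Planner FOC: ∂(Σu_j)/∂c_i = (Σα_j) − c_i = 0, so c_i^SO = Σα_j = 15 for every i; G^SO = 60.

60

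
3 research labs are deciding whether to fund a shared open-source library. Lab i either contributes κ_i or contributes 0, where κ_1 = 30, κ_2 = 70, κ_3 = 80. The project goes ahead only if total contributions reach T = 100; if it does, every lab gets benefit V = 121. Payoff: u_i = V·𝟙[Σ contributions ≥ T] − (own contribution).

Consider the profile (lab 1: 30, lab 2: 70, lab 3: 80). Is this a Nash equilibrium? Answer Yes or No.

Total = 180 ≥ 100: provided.
Lab 1 (pledges 30, payoff 91): dropping to 0 → total 150, payoff 121. Profitable deviation.

No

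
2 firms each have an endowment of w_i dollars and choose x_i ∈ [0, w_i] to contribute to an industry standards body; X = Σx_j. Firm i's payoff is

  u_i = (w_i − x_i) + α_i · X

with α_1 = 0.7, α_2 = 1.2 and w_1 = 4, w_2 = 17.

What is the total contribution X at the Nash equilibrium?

17

∂u_i/∂x_i = α_i − 1, so firm i contributes w_i if α_i > 1, else 0.
α_i > 1 for i ∈ {2}; NE contributions (0, 17), X = 17.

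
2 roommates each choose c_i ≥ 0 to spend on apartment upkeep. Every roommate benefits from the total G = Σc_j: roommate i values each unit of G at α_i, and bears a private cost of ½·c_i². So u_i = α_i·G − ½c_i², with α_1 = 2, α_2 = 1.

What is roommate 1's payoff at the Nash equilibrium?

4

Roommate i's FOC: ∂u_i/∂c_i = α_i − c_i = 0, so c_i* = α_i.
NE contributions = (2, 1); G = 3.
u_1 = α_1·G − ½·(c_1)² = 2·3 − ½·2² = 4.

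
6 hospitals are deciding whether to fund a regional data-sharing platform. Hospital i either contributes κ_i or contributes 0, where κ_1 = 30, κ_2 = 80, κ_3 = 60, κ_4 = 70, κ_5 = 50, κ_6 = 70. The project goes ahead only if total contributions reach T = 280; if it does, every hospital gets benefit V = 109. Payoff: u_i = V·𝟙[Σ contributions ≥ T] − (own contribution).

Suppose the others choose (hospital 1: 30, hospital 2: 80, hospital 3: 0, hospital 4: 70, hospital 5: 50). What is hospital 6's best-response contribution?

70

Others' total = 230. Contributing 70 brings total to 300 ≥ 280: gain V − κ_6 = 39.
Best response: 70.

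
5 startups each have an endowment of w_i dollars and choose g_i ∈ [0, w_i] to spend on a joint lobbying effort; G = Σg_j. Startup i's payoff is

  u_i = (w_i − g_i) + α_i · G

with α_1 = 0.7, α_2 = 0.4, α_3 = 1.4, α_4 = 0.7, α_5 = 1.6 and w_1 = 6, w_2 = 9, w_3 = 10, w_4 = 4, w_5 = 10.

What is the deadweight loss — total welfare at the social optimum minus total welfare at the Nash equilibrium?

72.2

∂u_i/∂g_i = α_i − 1, so startup i contributes w_i if α_i > 1, else 0.
α_i > 1 for i ∈ {3, 5}; NE contributions (0, 0, 10, 0, 10), G = 20.
W^NE = Σw_i − G^NE + (Σα_i)·G^NE = 39 + 3.8·20 = 115.
Planner: ∂(Σu_j)/∂g_i = Σα_j − 1 = 3.8 > 0, so everyone contributes w_i; G^SO = 39, W^SO = 39 + 3.8·39 = 187.2.
Deadweight loss = 72.2.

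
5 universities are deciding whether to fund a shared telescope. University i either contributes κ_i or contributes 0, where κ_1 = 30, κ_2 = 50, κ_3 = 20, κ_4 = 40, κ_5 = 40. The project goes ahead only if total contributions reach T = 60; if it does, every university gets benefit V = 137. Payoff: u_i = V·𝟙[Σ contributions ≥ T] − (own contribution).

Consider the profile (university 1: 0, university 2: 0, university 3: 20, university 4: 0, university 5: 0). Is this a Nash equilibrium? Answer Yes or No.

No

Total = 20 < 60: not provided.
University 1 (pledges 0, payoff 0): pledging 30 → total 50, payoff -30. No gain.
University 2 (pledges 0, payoff 0): pledging 50 → total 70, payoff 87. Profitable deviation.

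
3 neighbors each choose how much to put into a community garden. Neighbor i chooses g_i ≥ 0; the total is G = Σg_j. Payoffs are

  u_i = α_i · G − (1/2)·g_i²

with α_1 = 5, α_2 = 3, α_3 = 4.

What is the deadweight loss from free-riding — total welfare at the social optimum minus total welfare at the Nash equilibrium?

97

Neighbor i's FOC: ∂u_i/∂g_i = α_i − g_i = 0, so g_i* = α_i.
NE contributions = (5, 3, 4); G = 12.
W^NE = (Σα)·G − ½Σα_i² = 12² − ½·50 = 119.
Planner sets g_i = Σα_j = 12 for every i, so G^SO = 3·12 = 36.
W^SO = (Σα)·G^SO − ½·3·(Σα)² = (3/2)·12² = 216.
Deadweight loss = W^SO − W^NE = 97.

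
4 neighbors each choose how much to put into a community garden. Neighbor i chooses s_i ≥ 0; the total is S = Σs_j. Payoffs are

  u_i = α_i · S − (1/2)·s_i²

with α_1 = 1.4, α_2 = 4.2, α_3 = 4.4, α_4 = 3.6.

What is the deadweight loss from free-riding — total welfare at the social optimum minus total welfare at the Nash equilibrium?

Neighbor i's FOC: ∂u_i/∂s_i = α_i − s_i = 0, so s_i* = α_i.
NE contributions = (1.4, 4.2, 4.4, 3.6); S = 13.6.
W^NE = (Σα)·S − ½Σα_i² = 13.6² − ½·51.92 = 159.
Planner sets s_i = Σα_j = 13.6 for every i, so S^SO = 4·13.6 = 54.4.
W^SO = (Σα)·S^SO − ½·4·(Σα)² = (4/2)·13.6² = 369.92.
Deadweight loss = W^SO − W^NE = 210.92.

210.92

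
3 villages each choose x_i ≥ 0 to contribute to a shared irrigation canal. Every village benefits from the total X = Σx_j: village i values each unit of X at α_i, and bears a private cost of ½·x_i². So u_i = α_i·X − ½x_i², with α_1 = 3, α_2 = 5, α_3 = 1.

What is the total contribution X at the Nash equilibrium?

9

Village i's FOC: ∂u_i/∂x_i = α_i − x_i = 0, so x_i* = α_i.
NE contributions = (3, 5, 1); X = 9.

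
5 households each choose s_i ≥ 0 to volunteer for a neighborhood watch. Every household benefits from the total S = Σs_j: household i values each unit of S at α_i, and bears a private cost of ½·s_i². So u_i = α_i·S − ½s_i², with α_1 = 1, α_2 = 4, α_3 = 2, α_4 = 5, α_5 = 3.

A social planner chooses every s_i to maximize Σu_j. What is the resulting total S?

75

Planner FOC: ∂(Σu_j)/∂s_i = (Σα_j) − s_i = 0, so s_i^SO = Σα_j = 15 for every i; S^SO = 75.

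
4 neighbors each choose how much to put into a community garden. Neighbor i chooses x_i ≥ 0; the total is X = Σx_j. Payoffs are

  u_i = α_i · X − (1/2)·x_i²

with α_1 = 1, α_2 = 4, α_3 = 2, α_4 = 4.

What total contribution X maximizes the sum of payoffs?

44

Planner FOC: ∂(Σu_j)/∂x_i = (Σα_j) − x_i = 0, so x_i^SO = Σα_j = 11 for every i; X^SO = 44.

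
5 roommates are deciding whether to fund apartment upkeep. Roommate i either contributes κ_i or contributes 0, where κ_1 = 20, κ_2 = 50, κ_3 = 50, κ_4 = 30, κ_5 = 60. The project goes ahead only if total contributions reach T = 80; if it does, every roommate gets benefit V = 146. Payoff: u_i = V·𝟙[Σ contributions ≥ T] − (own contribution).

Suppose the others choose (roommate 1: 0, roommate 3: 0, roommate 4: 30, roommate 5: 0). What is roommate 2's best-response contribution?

50

Others' total = 30. Contributing 50 brings total to 80 ≥ 80: gain V − κ_2 = 96.
Best response: 50.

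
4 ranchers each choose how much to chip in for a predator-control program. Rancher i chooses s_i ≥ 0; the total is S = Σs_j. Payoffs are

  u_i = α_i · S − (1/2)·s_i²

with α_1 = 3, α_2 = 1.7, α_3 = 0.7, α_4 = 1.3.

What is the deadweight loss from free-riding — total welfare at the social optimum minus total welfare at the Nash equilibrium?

Rancher i's FOC: ∂u_i/∂s_i = α_i − s_i = 0, so s_i* = α_i.
NE contributions = (3, 1.7, 0.7, 1.3); S = 6.7.
W^NE = (Σα)·S − ½Σα_i² = 6.7² − ½·14.07 = 37.855.
Planner sets s_i = Σα_j = 6.7 for every i, so S^SO = 4·6.7 = 26.8.
W^SO = (Σα)·S^SO − ½·4·(Σα)² = (4/2)·6.7² = 89.78.
Deadweight loss = W^SO − W^NE = 51.925.

51.925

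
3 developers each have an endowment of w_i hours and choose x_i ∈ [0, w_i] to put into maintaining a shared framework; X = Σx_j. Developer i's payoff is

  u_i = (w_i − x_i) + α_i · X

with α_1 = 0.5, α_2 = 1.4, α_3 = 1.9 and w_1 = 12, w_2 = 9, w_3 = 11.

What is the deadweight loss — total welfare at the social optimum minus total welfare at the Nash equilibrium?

33.6

∂u_i/∂x_i = α_i − 1, so developer i contributes w_i if α_i > 1, else 0.
α_i > 1 for i ∈ {2, 3}; NE contributions (0, 9, 11), X = 20.
W^NE = Σw_i − X^NE + (Σα_i)·X^NE = 32 + 2.8·20 = 88.
Planner: ∂(Σu_j)/∂x_i = Σα_j − 1 = 2.8 > 0, so everyone contributes w_i; X^SO = 32, W^SO = 32 + 2.8·32 = 121.6.
Deadweight loss = 33.6.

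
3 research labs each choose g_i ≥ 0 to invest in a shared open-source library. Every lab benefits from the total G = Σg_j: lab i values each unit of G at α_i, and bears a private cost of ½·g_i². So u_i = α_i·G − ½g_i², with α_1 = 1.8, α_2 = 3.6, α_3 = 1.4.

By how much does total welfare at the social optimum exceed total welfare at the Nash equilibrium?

32.2

Lab i's FOC: ∂u_i/∂g_i = α_i − g_i = 0, so g_i* = α_i.
NE contributions = (1.8, 3.6, 1.4); G = 6.8.
W^NE = (Σα)·G − ½Σα_i² = 6.8² − ½·18.16 = 37.16.
Planner sets g_i = Σα_j = 6.8 for every i, so G^SO = 3·6.8 = 20.4.
W^SO = (Σα)·G^SO − ½·3·(Σα)² = (3/2)·6.8² = 69.36.
Deadweight loss = W^SO − W^NE = 32.2.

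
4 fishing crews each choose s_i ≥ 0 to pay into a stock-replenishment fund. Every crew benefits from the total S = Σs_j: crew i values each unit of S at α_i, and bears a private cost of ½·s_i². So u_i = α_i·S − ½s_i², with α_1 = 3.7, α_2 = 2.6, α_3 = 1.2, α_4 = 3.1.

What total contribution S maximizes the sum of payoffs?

Planner FOC: ∂(Σu_j)/∂s_i = (Σα_j) − s_i = 0, so s_i^SO = Σα_j = 10.6 for every i; S^SO = 42.4.

42.4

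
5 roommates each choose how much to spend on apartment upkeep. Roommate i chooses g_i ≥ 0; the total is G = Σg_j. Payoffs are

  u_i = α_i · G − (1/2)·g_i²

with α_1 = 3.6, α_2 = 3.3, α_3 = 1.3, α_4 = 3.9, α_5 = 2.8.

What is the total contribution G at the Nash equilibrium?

14.9

Roommate i's FOC: ∂u_i/∂g_i = α_i − g_i = 0, so g_i* = α_i.
NE contributions = (3.6, 3.3, 1.3, 3.9, 2.8); G = 14.9.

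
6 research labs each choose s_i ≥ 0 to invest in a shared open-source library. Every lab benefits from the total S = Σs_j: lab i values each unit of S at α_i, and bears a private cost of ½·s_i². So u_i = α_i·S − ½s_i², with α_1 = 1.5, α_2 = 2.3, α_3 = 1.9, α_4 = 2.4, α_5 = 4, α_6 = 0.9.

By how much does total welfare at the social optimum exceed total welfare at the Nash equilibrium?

Lab i's FOC: ∂u_i/∂s_i = α_i − s_i = 0, so s_i* = α_i.
NE contributions = (1.5, 2.3, 1.9, 2.4, 4, 0.9); S = 13.
W^NE = (Σα)·S − ½Σα_i² = 13² − ½·33.72 = 152.14.
Planner sets s_i = Σα_j = 13 for every i, so S^SO = 6·13 = 78.
W^SO = (Σα)·S^SO − ½·6·(Σα)² = (6/2)·13² = 507.
Deadweight loss = W^SO − W^NE = 354.86.

354.86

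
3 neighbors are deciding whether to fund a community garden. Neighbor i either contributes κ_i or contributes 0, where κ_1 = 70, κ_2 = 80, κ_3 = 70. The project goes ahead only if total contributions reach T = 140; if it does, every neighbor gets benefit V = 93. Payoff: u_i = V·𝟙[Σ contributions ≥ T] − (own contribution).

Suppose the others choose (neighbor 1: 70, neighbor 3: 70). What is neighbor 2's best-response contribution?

0

Others' total = 140 ≥ 140; contributing adds cost 80 for no extra benefit.
Best response: 0.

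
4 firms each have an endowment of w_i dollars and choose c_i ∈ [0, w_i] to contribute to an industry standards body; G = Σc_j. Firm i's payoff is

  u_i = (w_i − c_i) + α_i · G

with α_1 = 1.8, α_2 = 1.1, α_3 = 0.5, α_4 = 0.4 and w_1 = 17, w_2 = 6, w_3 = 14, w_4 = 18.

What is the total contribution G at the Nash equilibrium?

23

∂u_i/∂c_i = α_i − 1, so firm i contributes w_i if α_i > 1, else 0.
α_i > 1 for i ∈ {1, 2}; NE contributions (17, 6, 0, 0), G = 23.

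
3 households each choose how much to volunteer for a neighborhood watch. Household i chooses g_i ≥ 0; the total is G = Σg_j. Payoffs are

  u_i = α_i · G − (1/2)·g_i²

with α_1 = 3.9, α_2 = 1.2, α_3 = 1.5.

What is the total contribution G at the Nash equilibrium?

6.6

Household i's FOC: ∂u_i/∂g_i = α_i − g_i = 0, so g_i* = α_i.
NE contributions = (3.9, 1.2, 1.5); G = 6.6.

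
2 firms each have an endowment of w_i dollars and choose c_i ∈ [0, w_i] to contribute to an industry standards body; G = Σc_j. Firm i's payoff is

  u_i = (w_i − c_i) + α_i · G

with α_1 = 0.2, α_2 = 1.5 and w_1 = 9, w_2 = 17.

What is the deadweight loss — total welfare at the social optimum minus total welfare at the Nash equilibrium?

6.3

∂u_i/∂c_i = α_i − 1, so firm i contributes w_i if α_i > 1, else 0.
α_i > 1 for i ∈ {2}; NE contributions (0, 17), G = 17.
W^NE = Σw_i − G^NE + (Σα_i)·G^NE = 26 + 0.7·17 = 37.9.
Planner: ∂(Σu_j)/∂c_i = Σα_j − 1 = 0.7 > 0, so everyone contributes w_i; G^SO = 26, W^SO = 26 + 0.7·26 = 44.2.
Deadweight loss = 6.3.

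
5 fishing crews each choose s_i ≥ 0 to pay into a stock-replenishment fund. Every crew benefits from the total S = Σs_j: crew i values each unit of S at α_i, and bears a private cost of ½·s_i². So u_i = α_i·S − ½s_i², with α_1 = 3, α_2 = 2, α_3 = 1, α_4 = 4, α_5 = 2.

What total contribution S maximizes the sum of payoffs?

Planner FOC: ∂(Σu_j)/∂s_i = (Σα_j) − s_i = 0, so s_i^SO = Σα_j = 12 for every i; S^SO = 60.

60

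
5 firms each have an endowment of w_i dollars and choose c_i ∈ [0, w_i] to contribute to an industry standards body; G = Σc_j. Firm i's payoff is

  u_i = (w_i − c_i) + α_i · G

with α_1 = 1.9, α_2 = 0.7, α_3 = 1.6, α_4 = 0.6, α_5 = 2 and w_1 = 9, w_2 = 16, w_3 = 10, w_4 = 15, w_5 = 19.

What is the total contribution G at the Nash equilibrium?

38

∂u_i/∂c_i = α_i − 1, so firm i contributes w_i if α_i > 1, else 0.
α_i > 1 for i ∈ {1, 3, 5}; NE contributions (9, 0, 10, 0, 19), G = 38.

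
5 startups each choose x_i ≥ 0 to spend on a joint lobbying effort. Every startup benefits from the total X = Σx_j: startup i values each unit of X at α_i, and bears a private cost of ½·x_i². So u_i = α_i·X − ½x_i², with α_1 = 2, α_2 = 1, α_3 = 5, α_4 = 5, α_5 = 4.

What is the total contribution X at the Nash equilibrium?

17

Startup i's FOC: ∂u_i/∂x_i = α_i − x_i = 0, so x_i* = α_i.
NE contributions = (2, 1, 5, 5, 4); X = 17.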